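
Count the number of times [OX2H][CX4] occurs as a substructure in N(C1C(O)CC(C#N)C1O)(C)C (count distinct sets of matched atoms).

[OX2H][CX4] is the SMARTS for an aliphatic alcohol: a hydroxyl oxygen bound to an sp3 (X4) carbon.
The molecule carries 2 separate instances of a hydroxyl group (-OH) meeting every constraint; each maps to a distinct set of atoms, giving 2 matches.

2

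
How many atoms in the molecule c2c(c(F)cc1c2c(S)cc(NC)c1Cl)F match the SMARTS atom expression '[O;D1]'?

0

The query [O;D1] means: aliphatic oxygen bonded to exactly one heavy atom.
Check the 16 heavy atoms by environment: 7× c (aromatic, D3) → no; 3× c (aromatic, D2) → no; 1× S (D1) → no; 1× N (D2) → no; 1× C (D1) → no; 2× F (D1) → no; 1× Cl (D1) → no.
No environment satisfies the query, so 0 matching atoms.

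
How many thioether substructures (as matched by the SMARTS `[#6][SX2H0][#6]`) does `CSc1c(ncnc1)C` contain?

1

[#6][SX2H0][#6] is the SMARTS for a thioether: an aliphatic sulfur bridging two carbons with no H on the sulfur.
Exactly one fragment in the molecule meets all constraints, giving 1 match.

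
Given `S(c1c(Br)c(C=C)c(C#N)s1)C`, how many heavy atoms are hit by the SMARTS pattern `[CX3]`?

The query [CX3] means: C with X3: aliphatic carbon with exactly 3 total connections.
Check the 12 heavy atoms by environment: 1× s (aromatic, X2) → no; 4× c (aromatic, X3) → no; 1× Br (X1) → no; 1× C (X2) → no; 1× N (X1) → no; 2× C (X3) → match; 1× S (X2) → no; 1× C (X4) → no.
That gives 2 matching atoms.

2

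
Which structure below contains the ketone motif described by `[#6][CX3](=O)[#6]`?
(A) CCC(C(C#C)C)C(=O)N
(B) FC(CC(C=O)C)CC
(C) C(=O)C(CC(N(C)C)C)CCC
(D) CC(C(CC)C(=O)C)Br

[#6][CX3](=O)[#6] describes a carbonyl carbon (no H) flanked by two carbons (a ketone).
(A) has a primary amide (-C(=O)NH2) but one neighbour of the carbonyl carbon is N, not C.
(B) has an aldehyde (-CHO) but the carbonyl carbon has H1, so it is not flanked by two carbons.
(C) has an aldehyde (-CHO) but the carbonyl carbon has H1, so it is not flanked by two carbons.
(D) contains an acetyl/ketone group (-C(=O)CH3), which satisfies every atom and bond constraint.
So the answer is (D).

D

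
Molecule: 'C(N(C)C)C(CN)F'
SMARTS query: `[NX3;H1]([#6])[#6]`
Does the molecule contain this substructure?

No

The pattern [NX3;H1]([#6])[#6] describes a trivalent nitrogen with one H, bonded to two carbons — a secondary amine.
The closest candidate here is a primary amino group (-NH2), but the nitrogen has H2 and only one carbon neighbour. No other fragment satisfies the full query, so there is no match.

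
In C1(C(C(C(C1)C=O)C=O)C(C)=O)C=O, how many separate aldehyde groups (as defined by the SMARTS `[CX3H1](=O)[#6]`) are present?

3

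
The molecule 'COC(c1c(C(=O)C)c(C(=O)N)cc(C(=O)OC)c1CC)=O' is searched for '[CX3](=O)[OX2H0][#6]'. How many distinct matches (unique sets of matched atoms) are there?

2

[CX3](=O)[OX2H0][#6] is the SMARTS for an ester: a carbonyl carbon bonded to an oxygen that is itself bonded to carbon (no H on that O).
The molecule carries 2 separate instances of a methyl-ester group (-C(=O)OCH3) meeting every constraint; each maps to a distinct set of atoms, giving 2 matches.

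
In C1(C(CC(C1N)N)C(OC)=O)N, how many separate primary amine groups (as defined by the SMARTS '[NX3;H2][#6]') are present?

3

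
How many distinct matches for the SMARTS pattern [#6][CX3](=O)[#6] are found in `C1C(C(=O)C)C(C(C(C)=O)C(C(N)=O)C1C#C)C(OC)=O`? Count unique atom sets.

[#6][CX3](=O)[#6] is the SMARTS for a ketone: a carbonyl carbon (no H) flanked by two carbons.
The molecule carries 2 separate instances of an acetyl/ketone group (-C(=O)CH3) meeting every constraint; each maps to a distinct set of atoms, giving 2 matches.

2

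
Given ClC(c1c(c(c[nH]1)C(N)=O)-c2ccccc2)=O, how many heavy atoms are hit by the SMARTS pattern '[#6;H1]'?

6

The query [#6;H1] means: any carbon bearing exactly one hydrogen.
Check the 17 heavy atoms by environment: 1× n (aromatic, H1) → no; 6× c (aromatic, H1) → match; 4× c (aromatic, H0) → no; 2× C (H0) → no; 2× O (H0) → no; 1× Cl (H0) → no; 1× N (H2) → no.
That gives 6 matching atoms.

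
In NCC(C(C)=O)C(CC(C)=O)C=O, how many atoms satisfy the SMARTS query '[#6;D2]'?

3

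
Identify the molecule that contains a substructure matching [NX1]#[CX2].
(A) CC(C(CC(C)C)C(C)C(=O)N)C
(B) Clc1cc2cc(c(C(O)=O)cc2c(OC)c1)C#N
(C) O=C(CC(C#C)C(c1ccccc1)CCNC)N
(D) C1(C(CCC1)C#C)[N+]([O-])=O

[NX1]#[CX2] describes a nitrogen triple-bonded to a two-connected carbon (a nitrile).
(A) has a primary amide (-C(=O)NH2) but the nitrogen is NX3, not NX1.
(B) contains a nitrile (-C#N), which satisfies every atom and bond constraint.
(C) has a primary amide (-C(=O)NH2) but the nitrogen is NX3, not NX1.
(D) has a nitro group (-[N+](=O)[O-]) but there is no C#N triple bond.
So the answer is (B).

B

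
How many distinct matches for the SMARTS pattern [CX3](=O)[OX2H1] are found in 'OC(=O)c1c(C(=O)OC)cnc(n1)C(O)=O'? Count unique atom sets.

[CX3](=O)[OX2H1] is the SMARTS for a carboxylic acid: an sp2 carbon double-bonded to O and single-bonded to an -OH oxygen.
The molecule carries 2 separate instances of a carboxylic acid group (-C(=O)OH) meeting every constraint; each maps to a distinct set of atoms, giving 2 matches.

2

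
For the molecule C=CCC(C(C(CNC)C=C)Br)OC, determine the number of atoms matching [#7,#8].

2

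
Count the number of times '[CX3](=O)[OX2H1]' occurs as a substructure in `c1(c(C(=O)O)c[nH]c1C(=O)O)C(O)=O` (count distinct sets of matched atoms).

3

[CX3](=O)[OX2H1] is the SMARTS for a carboxylic acid: an sp2 carbon double-bonded to O and single-bonded to an -OH oxygen.
The molecule carries 3 separate instances of a carboxylic acid group (-C(=O)OH) meeting every constraint; each maps to a distinct set of atoms, giving 3 matches.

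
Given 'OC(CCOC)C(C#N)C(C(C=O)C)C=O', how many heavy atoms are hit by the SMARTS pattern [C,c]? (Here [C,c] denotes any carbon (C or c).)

11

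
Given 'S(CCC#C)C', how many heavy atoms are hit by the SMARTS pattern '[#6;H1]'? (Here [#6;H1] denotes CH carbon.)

The query [#6;H1] means: any carbon bearing exactly one hydrogen.
Check the 6 heavy atoms by environment: 2× C (H2) → no; 1× S (H0) → no; 1× C (H3) → no; 1× C (H0) → no; 1× C (H1) → match.
That gives 1 matching atom.

1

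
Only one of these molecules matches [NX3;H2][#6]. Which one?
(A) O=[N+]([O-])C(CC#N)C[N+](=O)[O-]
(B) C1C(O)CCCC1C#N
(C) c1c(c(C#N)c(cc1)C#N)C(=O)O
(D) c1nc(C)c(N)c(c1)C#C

[NX3;H2][#6] describes a trivalent nitrogen with two H attached to carbon (a primary amine).
(A) has a nitro group (-[N+](=O)[O-]) but the nitrogen is [N+] with no H, not NX3H2.
(B) has a nitrile (-C#N) but the nitrogen is NX1 (triple-bonded), not NX3 with two H.
(C) has a nitrile (-C#N) but the nitrogen is NX1 (triple-bonded), not NX3 with two H.
(D) contains a primary amino group (-NH2), which satisfies every atom and bond constraint.
So the answer is (D).

D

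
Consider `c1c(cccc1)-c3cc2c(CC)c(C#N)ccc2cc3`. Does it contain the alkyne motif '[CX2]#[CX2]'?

No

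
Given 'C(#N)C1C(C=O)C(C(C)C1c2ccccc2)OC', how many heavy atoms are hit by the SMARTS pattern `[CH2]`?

0

The query [CH2] means: aliphatic carbon with exactly two hydrogens.
Check the 18 heavy atoms by environment: 6× C (H1) → no; 1× c (aromatic, H0) → no; 5× c (aromatic, H1) → no; 1× C (H0) → no; 1× N (H0) → no; 2× O (H0) → no; 2× C (H3) → no.
No environment satisfies the query, so 0 matching atoms.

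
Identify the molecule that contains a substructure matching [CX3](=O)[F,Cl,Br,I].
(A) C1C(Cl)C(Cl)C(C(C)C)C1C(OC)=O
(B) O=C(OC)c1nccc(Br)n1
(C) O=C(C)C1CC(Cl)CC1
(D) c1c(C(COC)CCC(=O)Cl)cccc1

D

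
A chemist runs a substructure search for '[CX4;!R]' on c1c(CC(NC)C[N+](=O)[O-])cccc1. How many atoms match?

Check the 14 heavy atoms by environment: 4× C (X4, acyclic) → match; 1× N (X3, acyclic) → no; 1× N (charge +1, X3, acyclic) → no; 1× O (charge -1, X1, acyclic) → no; 1× O (X1, acyclic) → no; 6× c (aromatic, X3, in 6-ring) → no.
That gives 4 matching atoms.

4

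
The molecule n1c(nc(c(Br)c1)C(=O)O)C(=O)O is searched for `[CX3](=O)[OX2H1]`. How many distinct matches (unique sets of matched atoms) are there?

2

[CX3](=O)[OX2H1] is the SMARTS for a carboxylic acid: an sp2 carbon double-bonded to O and single-bonded to an -OH oxygen.
The molecule carries 2 separate instances of a carboxylic acid group (-C(=O)OH) meeting every constraint; each maps to a distinct set of atoms, giving 2 matches.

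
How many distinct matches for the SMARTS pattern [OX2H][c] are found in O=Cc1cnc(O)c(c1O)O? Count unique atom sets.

3

[OX2H][c] is the SMARTS for a phenol: a hydroxyl oxygen attached to an aromatic carbon.
The molecule carries 3 separate instances of a hydroxyl group (-OH) meeting every constraint; each maps to a distinct set of atoms, giving 3 matches.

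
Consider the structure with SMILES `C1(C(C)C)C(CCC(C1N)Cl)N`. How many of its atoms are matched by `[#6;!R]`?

The query [#6;!R] means: carbon not in any ring.
Check the 12 heavy atoms by environment: 6× C (in 6-ring) → no; 2× N (acyclic) → no; 3× C (acyclic) → match; 1× Cl (acyclic) → no.
That gives 3 matching atoms.

3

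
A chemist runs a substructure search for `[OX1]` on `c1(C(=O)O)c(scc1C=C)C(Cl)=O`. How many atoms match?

2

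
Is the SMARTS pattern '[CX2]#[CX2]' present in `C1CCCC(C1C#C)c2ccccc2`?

Yes

The pattern [CX2]#[CX2] describes a carbon-carbon triple bond — an alkyne.
The molecule carries an ethynyl group (-C#CH), whose atoms satisfy every constraint of the query, so the pattern matches.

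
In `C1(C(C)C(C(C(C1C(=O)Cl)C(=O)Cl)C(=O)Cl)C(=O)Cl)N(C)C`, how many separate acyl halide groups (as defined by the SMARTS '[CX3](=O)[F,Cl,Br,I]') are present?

4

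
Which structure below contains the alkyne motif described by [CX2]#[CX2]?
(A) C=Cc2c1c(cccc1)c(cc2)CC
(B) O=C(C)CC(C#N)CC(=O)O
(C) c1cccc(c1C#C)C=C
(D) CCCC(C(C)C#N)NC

[CX2]#[CX2] describes a carbon-carbon triple bond (an alkyne).
(A) has a vinyl group (-CH=CH2) but the C=C is a double bond; both carbons are CX3, not CX2.
(B) has a nitrile (-C#N) but the triple bond is C#N, not C#C.
(C) contains an ethynyl group (-C#CH), which satisfies every atom and bond constraint.
(D) has a nitrile (-C#N) but the triple bond is C#N, not C#C.
So the answer is (C).

C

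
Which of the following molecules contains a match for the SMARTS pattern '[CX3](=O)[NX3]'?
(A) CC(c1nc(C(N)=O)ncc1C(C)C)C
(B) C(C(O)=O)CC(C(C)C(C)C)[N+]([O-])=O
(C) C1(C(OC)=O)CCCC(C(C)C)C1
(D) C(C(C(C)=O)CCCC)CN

A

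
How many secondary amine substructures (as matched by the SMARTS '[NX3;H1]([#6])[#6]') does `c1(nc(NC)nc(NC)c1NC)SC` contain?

[NX3;H1]([#6])[#6] is the SMARTS for a secondary amine: a trivalent nitrogen with one H, bonded to two carbons.
The molecule carries 3 separate instances of an N-methylamino group (-NHCH3) meeting every constraint; each maps to a distinct set of atoms, giving 3 matches.

3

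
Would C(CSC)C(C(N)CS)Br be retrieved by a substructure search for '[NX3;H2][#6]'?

Yes

The pattern [NX3;H2][#6] describes a trivalent nitrogen with two H attached to carbon — a primary amine.
The molecule carries a primary amino group (-NH2), whose atoms satisfy every constraint of the query, so the pattern matches.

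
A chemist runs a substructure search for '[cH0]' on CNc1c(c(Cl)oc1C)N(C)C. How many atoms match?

4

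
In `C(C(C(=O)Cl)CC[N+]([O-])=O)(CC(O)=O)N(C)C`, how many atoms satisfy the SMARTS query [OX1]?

4

The query [OX1] means: aliphatic oxygen with one total connection — typically a carbonyl =O or an oxide.
Check the 17 heavy atoms by environment: 7× C (X4) → no; 2× C (X3) → no; 3× O (X1) → match; 1× Cl (X1) → no; 1× O (X2) → no; 1× N (X3) → no; 1× N (charge +1, X3) → no; 1× O (charge -1, X1) → match.
Summing the matching environments: 3 + 1 = 4 matching atoms.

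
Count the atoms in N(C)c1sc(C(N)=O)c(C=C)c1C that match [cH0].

4

The query [cH0] means: aromatic carbon with no attached hydrogen (substituted or ring-fusion).
Check the 13 heavy atoms by environment: 1× s (aromatic, H0) → no; 4× c (aromatic, H0) → match; 2× C (H3) → no; 1× C (H1) → no; 1× C (H2) → no; 1× N (H1) → no; 1× C (H0) → no; 1× O (H0) → no; 1× N (H2) → no.
That gives 4 matching atoms.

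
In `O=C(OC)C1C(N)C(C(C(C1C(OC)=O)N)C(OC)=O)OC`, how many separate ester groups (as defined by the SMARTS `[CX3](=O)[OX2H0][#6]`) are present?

3

[CX3](=O)[OX2H0][#6] is the SMARTS for an ester: a carbonyl carbon bonded to an oxygen that is itself bonded to carbon (no H on that O).
The molecule carries 3 separate instances of a methyl-ester group (-C(=O)OCH3) meeting every constraint; each maps to a distinct set of atoms, giving 3 matches.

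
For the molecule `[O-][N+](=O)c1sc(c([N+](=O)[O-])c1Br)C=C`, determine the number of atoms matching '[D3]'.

6

Check the 14 heavy atoms by environment: 1× s (aromatic, D2) → no; 4× c (aromatic, D3) → match; 1× Br (D1) → no; 1× C (D2) → no; 1× C (D1) → no; 2× N (charge +1, D3) → match; 2× O (charge -1, D1) → no; 2× O (D1) → no.
Summing the matching environments: 4 + 2 = 6 matching atoms.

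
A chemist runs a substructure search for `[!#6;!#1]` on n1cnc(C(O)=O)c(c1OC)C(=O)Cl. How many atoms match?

7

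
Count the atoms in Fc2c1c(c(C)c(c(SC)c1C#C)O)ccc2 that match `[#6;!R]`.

4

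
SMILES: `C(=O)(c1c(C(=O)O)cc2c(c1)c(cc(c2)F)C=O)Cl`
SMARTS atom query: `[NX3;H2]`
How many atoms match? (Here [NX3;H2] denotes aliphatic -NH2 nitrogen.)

The query [NX3;H2] means: aliphatic N with 3 total connections, two of them H — an -NH2 nitrogen (amine or amide).
Check the 19 heavy atoms by environment: 6× c (aromatic, H0, X3) → no; 4× c (aromatic, H1, X3) → no; 2× C (H0, X3) → no; 3× O (H0, X1) → no; 1× O (H1, X2) → no; 1× F (H0, X1) → no; 1× Cl (H0, X1) → no; 1× C (H1, X3) → no.
No environment satisfies the query, so 0 matching atoms.

0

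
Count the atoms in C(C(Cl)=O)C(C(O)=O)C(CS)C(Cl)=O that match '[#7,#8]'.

4

The query [#7,#8] means: nitrogen or oxygen (comma = OR).
Check the 14 heavy atoms by environment: 7× C → no; 1× S → no; 4× O → match; 2× Cl → no.
That gives 4 matching atoms.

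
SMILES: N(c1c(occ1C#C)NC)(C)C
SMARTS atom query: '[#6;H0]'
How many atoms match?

4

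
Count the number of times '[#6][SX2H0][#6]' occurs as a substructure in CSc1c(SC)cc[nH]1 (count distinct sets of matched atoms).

[#6][SX2H0][#6] is the SMARTS for a thioether: an aliphatic sulfur bridging two carbons with no H on the sulfur.
The molecule carries 2 separate instances of a methylthio ether (-SCH3) meeting every constraint; each maps to a distinct set of atoms, giving 2 matches.

2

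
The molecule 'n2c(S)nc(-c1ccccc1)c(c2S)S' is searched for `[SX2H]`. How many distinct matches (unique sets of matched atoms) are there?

3

[SX2H] is the SMARTS for a thiol: an aliphatic sulfur with two connections, one being H.
The molecule carries 3 separate instances of a thiol (-SH) meeting every constraint; each maps to a distinct set of atoms, giving 3 matches.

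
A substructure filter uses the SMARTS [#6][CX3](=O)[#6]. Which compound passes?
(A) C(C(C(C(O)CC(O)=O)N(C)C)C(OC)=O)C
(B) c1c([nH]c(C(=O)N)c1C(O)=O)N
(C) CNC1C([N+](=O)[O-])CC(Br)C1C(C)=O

C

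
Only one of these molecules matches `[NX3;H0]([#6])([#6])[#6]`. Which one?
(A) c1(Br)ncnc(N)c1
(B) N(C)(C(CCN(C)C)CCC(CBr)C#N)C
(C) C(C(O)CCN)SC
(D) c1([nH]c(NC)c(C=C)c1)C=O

[NX3;H0]([#6])([#6])[#6] describes a trivalent nitrogen with no H, bonded to three carbons (a tertiary amine).
(A) has a primary amino group (-NH2) but the nitrogen has H2, not H0 with three carbons.
(B) contains a dimethylamino group (-N(CH3)2), which satisfies every atom and bond constraint.
(C) has a primary amino group (-NH2) but the nitrogen has H2, not H0 with three carbons.
(D) has an N-methylamino group (-NHCH3) but the nitrogen still has one H (H1), not H0.
So the answer is (B).

B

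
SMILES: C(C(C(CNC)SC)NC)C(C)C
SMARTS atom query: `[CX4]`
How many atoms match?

10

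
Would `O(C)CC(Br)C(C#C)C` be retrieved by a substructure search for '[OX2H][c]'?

No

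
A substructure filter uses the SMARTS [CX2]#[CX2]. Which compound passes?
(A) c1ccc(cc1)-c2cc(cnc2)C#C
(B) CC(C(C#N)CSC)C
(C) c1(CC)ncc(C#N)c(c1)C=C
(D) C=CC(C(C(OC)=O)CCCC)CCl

[CX2]#[CX2] describes a carbon-carbon triple bond (an alkyne).
(A) contains an ethynyl group (-C#CH), which satisfies every atom and bond constraint.
(B) has a nitrile (-C#N) but the triple bond is C#N, not C#C.
(C) has a vinyl group (-CH=CH2) but the C=C is a double bond; both carbons are CX3, not CX2.
(D) has a vinyl group (-CH=CH2) but the C=C is a double bond; both carbons are CX3, not CX2.
So the answer is (A).

A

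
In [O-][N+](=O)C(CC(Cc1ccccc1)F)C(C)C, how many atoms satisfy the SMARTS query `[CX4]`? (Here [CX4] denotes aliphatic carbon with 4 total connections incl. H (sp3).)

Check the 17 heavy atoms by environment: 7× C (X4) → match; 6× c (aromatic, X3) → no; 1× F (X1) → no; 1× N (charge +1, X3) → no; 1× O (charge -1, X1) → no; 1× O (X1) → no.
That gives 7 matching atoms.

7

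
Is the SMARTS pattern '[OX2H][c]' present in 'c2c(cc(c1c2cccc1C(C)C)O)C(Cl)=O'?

Yes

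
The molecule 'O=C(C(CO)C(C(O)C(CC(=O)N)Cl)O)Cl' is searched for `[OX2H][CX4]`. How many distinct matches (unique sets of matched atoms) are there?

3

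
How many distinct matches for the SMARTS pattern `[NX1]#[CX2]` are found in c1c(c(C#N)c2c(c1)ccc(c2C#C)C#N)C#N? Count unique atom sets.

3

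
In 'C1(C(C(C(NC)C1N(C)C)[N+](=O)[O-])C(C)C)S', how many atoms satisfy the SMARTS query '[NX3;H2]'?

The query [NX3;H2] means: aliphatic N with 3 total connections, two of them H — an -NH2 nitrogen (amine or amide).
Check the 17 heavy atoms by environment: 6× C (H1, X4) → no; 1× N (charge +1, H0, X3) → no; 1× O (charge -1, H0, X1) → no; 1× O (H0, X1) → no; 1× S (H1, X2) → no; 1× N (H1, X3) → no; 5× C (H3, X4) → no; 1× N (H0, X3) → no.
No environment satisfies the query, so 0 matching atoms.

0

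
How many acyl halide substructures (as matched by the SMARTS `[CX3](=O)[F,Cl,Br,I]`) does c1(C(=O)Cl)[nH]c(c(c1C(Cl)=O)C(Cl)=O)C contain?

3

[CX3](=O)[F,Cl,Br,I] is the SMARTS for an acyl halide: a carbonyl carbon bonded to a halogen.
The molecule carries 3 separate instances of an acyl chloride (-C(=O)Cl) meeting every constraint; each maps to a distinct set of atoms, giving 3 matches.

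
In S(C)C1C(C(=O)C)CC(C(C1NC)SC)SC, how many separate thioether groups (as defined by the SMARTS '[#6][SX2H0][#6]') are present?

[#6][SX2H0][#6] is the SMARTS for a thioether: an aliphatic sulfur bridging two carbons with no H on the sulfur.
The molecule carries 3 separate instances of a methylthio ether (-SCH3) meeting every constraint; each maps to a distinct set of atoms, giving 3 matches.

3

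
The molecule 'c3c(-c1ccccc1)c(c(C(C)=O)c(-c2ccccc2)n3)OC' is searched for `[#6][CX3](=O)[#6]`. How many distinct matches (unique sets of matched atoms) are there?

1

[#6][CX3](=O)[#6] is the SMARTS for a ketone: a carbonyl carbon (no H) flanked by two carbons.
Exactly one fragment in the molecule meets all constraints, giving 1 match.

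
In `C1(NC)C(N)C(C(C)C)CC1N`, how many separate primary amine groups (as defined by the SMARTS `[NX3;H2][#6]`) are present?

2

[NX3;H2][#6] is the SMARTS for a primary amine: a trivalent nitrogen with two H attached to carbon.
The molecule carries 2 separate instances of a primary amino group (-NH2) meeting every constraint; each maps to a distinct set of atoms, giving 2 matches.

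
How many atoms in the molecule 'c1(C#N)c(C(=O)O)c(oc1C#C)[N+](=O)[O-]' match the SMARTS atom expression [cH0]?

4

Check the 15 heavy atoms by environment: 1× o (aromatic, H0) → no; 4× c (aromatic, H0) → match; 3× C (H0) → no; 2× O (H0) → no; 1× O (H1) → no; 1× C (H1) → no; 1× N (H0) → no; 1× N (charge +1, H0) → no; 1× O (charge -1, H0) → no.
That gives 4 matching atoms.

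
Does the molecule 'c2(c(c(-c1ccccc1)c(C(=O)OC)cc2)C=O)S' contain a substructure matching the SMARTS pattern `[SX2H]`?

Yes

The pattern [SX2H] describes an aliphatic sulfur with two connections, one being H — a thiol.
The molecule carries a thiol (-SH), whose atoms satisfy every constraint of the query, so the pattern matches.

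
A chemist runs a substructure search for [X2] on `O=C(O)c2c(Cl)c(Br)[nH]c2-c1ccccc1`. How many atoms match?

The query [X2] means: any atom with exactly two total connections (bonds + H).
Check the 16 heavy atoms by environment: 1× n (aromatic, X3) → no; 10× c (aromatic, X3) → no; 1× C (X3) → no; 1× O (X1) → no; 1× O (X2) → match; 1× Cl (X1) → no; 1× Br (X1) → no.
That gives 1 matching atom.

1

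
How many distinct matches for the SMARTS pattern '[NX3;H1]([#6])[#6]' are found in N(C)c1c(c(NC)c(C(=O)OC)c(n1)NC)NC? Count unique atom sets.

[NX3;H1]([#6])[#6] is the SMARTS for a secondary amine: a trivalent nitrogen with one H, bonded to two carbons.
The molecule carries 4 separate instances of an N-methylamino group (-NHCH3) meeting every constraint; each maps to a distinct set of atoms, giving 4 matches.

4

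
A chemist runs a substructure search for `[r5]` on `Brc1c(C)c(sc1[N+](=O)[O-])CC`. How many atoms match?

5

The query [r5] means: r5 matches atoms in a five-membered ring.
Check the 12 heavy atoms by environment: 1× s (aromatic, in 5-ring) → match; 4× c (aromatic, in 5-ring) → match; 1× N (charge +1, acyclic) → no; 1× O (charge -1, acyclic) → no; 1× O (acyclic) → no; 3× C (acyclic) → no; 1× Br (acyclic) → no.
Summing the matching environments: 1 + 4 = 5 matching atoms.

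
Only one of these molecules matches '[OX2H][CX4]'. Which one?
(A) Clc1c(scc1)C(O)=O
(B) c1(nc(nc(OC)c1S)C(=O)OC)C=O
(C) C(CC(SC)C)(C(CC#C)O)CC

C

[OX2H][CX4] describes a hydroxyl oxygen bound to an sp3 (X4) carbon (an aliphatic alcohol).
(A) has a carboxylic acid group (-C(=O)OH) but the -OH is on a CX3 carbonyl carbon, not a CX4 carbon.
(B) has a methoxy ether (-OCH3) but the oxygen has H0 (ether), not H1.
(C) contains a hydroxyl group (-OH), which satisfies every atom and bond constraint.
So the answer is (C).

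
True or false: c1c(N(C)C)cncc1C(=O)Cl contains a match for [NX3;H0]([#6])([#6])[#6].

True

The pattern [NX3;H0]([#6])([#6])[#6] describes a trivalent nitrogen with no H, bonded to three carbons — a tertiary amine.
The molecule carries a dimethylamino group (-N(CH3)2), whose atoms satisfy every constraint of the query, so the pattern matches.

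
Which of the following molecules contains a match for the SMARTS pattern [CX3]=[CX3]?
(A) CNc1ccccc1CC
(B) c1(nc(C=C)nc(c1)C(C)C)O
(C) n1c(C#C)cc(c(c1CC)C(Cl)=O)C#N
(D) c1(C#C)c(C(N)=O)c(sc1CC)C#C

B

[CX3]=[CX3] describes a non-aromatic C=C double bond between two sp2 carbons (an alkene).
(A) has an ethyl group (-CH2CH3) but its C-C bond is a single bond between CX4 carbons, not CX3=CX3.
(B) contains a vinyl group (-CH=CH2), which satisfies every atom and bond constraint.
(C) has an ethyl group (-CH2CH3) but its C-C bond is a single bond between CX4 carbons, not CX3=CX3.
(D) has an ethynyl group (-C#CH) but the C-C bond is a triple bond, not a double bond.
So the answer is (B).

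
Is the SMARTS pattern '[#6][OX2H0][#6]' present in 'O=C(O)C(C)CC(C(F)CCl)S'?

The pattern [#6][OX2H0][#6] describes an aliphatic oxygen bridging two carbons with no H on the oxygen — an ether.
The closest candidate here is a carboxylic acid group (-C(=O)OH), but the -OH oxygen has H1; the =O is OX1, not OX2. No other fragment satisfies the full query, so there is no match.

No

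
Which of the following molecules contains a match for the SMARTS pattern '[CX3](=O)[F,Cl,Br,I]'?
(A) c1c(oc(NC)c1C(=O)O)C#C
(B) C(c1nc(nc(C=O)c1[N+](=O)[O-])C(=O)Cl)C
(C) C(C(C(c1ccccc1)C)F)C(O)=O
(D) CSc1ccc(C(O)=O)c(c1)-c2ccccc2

B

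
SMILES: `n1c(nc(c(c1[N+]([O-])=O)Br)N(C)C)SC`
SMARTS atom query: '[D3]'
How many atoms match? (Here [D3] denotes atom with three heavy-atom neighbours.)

6

The query [D3] means: atom with exactly three heavy-atom neighbours.
Check the 15 heavy atoms by environment: 2× n (aromatic, D2) → no; 4× c (aromatic, D3) → match; 1× S (D2) → no; 3× C (D1) → no; 1× Br (D1) → no; 1× N (charge +1, D3) → match; 1× O (charge -1, D1) → no; 1× O (D1) → no; 1× N (D3) → match.
Summing the matching environments: 4 + 1 + 1 = 6 matching atoms.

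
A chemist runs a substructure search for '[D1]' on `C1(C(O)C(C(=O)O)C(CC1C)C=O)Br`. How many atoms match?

The query [D1] means: atom with exactly one heavy-atom neighbour (degree 1).
Check the 14 heavy atoms by environment: 6× C (D3) → no; 2× C (D2) → no; 4× O (D1) → match; 1× C (D1) → match; 1× Br (D1) → match.
Summing the matching environments: 4 + 1 + 1 = 6 matching atoms.

6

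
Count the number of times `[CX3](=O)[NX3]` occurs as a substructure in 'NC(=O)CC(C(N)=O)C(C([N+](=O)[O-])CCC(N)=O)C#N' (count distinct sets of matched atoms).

[CX3](=O)[NX3] is the SMARTS for an amide: a carbonyl carbon bonded to a trivalent nitrogen.
The molecule carries 3 separate instances of a primary amide (-C(=O)NH2) meeting every constraint; each maps to a distinct set of atoms, giving 3 matches.

3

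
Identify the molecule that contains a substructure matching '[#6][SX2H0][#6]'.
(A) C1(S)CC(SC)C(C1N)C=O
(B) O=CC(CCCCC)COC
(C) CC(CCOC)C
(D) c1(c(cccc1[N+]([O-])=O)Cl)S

[#6][SX2H0][#6] describes an aliphatic sulfur bridging two carbons with no H on the sulfur (a thioether).
(A) contains a methylthio ether (-SCH3), which satisfies every atom and bond constraint.
(B) has a methoxy ether (-OCH3) but the bridging atom is O, not S.
(C) has a methoxy ether (-OCH3) but the bridging atom is O, not S.
(D) has a thiol (-SH) but the sulfur has H1, not H0 bridging two carbons.
So the answer is (A).

A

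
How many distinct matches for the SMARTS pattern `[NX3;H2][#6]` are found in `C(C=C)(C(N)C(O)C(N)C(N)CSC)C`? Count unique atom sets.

3

[NX3;H2][#6] is the SMARTS for a primary amine: a trivalent nitrogen with two H attached to carbon.
The molecule carries 3 separate instances of a primary amino group (-NH2) meeting every constraint; each maps to a distinct set of atoms, giving 3 matches.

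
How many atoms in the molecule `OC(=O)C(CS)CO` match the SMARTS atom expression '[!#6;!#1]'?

The query [!#6;!#1] means: not carbon and not hydrogen — any heteroatom.
Check the 8 heavy atoms by environment: 4× C → no; 3× O → match; 1× S → match.
Summing the matching environments: 3 + 1 = 4 matching atoms.

4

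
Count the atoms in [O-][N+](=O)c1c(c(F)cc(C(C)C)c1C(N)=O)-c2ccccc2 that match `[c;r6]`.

Check the 22 heavy atoms by environment: 12× c (aromatic, in 6-ring) → match; 1× N (charge +1, acyclic) → no; 1× O (charge -1, acyclic) → no; 2× O (acyclic) → no; 4× C (acyclic) → no; 1× F (acyclic) → no; 1× N (acyclic) → no.
That gives 12 matching atoms.

12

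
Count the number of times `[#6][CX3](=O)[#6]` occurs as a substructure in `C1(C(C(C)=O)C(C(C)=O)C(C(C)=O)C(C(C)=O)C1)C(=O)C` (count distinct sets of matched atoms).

5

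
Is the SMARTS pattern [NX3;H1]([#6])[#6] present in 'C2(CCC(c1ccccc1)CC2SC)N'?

No

The pattern [NX3;H1]([#6])[#6] describes a trivalent nitrogen with one H, bonded to two carbons — a secondary amine.
The closest candidate here is a primary amino group (-NH2), but the nitrogen has H2 and only one carbon neighbour. No other fragment satisfies the full query, so there is no match.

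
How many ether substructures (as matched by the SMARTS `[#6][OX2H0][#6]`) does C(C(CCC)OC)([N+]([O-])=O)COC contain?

2

[#6][OX2H0][#6] is the SMARTS for an ether: an aliphatic oxygen bridging two carbons with no H on the oxygen.
The molecule carries 2 separate instances of a methoxy ether (-OCH3) meeting every constraint; each maps to a distinct set of atoms, giving 2 matches.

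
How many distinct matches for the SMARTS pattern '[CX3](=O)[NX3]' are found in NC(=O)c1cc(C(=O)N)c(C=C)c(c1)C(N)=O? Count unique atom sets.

3

[CX3](=O)[NX3] is the SMARTS for an amide: a carbonyl carbon bonded to a trivalent nitrogen.
The molecule carries 3 separate instances of a primary amide (-C(=O)NH2) meeting every constraint; each maps to a distinct set of atoms, giving 3 matches.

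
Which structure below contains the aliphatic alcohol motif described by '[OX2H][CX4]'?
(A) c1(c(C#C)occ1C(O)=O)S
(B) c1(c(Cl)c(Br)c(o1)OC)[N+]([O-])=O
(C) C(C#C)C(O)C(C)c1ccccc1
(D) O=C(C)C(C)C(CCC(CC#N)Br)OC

C

[OX2H][CX4] describes a hydroxyl oxygen bound to an sp3 (X4) carbon (an aliphatic alcohol).
(A) has a carboxylic acid group (-C(=O)OH) but the -OH is on a CX3 carbonyl carbon, not a CX4 carbon.
(B) has a methoxy ether (-OCH3) but the oxygen has H0 (ether), not H1.
(C) contains a hydroxyl group (-OH), which satisfies every atom and bond constraint.
(D) has a methoxy ether (-OCH3) but the oxygen has H0 (ether), not H1.
So the answer is (C).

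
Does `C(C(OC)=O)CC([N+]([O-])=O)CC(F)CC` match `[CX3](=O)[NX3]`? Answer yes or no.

No

The pattern [CX3](=O)[NX3] describes a carbonyl carbon bonded to a trivalent nitrogen — an amide.
The closest candidate here is a methyl-ester group (-C(=O)OCH3), but the carbonyl is bonded to O, not to an NX3 nitrogen. No other fragment satisfies the full query, so there is no match.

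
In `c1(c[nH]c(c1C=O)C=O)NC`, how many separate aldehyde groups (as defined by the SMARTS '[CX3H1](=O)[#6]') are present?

[CX3H1](=O)[#6] is the SMARTS for an aldehyde: an sp2 carbon with one H, double-bonded to O and single-bonded to carbon.
The molecule carries 2 separate instances of an aldehyde (-CHO) meeting every constraint; each maps to a distinct set of atoms, giving 2 matches.

2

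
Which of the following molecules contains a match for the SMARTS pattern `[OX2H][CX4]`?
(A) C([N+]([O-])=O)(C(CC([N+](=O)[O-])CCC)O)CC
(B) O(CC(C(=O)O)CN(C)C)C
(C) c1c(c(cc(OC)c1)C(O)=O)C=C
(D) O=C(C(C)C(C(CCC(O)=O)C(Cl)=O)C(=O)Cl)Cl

A

[OX2H][CX4] describes a hydroxyl oxygen bound to an sp3 (X4) carbon (an aliphatic alcohol).
(A) contains a hydroxyl group (-OH), which satisfies every atom and bond constraint.
(B) has a carboxylic acid group (-C(=O)OH) but the -OH is on a CX3 carbonyl carbon, not a CX4 carbon.
(C) has a methoxy ether (-OCH3) but the oxygen has H0 (ether), not H1.
(D) has a carboxylic acid group (-C(=O)OH) but the -OH is on a CX3 carbonyl carbon, not a CX4 carbon.
So the answer is (A).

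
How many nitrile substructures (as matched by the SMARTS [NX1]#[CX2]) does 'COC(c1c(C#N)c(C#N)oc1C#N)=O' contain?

[NX1]#[CX2] is the SMARTS for a nitrile: a nitrogen triple-bonded to a two-connected carbon.
The molecule carries 3 separate instances of a nitrile (-C#N) meeting every constraint; each maps to a distinct set of atoms, giving 3 matches.

3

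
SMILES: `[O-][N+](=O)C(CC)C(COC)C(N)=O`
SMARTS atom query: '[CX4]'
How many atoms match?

6

The query [CX4] means: C with X4: aliphatic carbon with exactly 4 total connections (bonds + H).
Check the 13 heavy atoms by environment: 6× C (X4) → match; 1× N (charge +1, X3) → no; 1× O (charge -1, X1) → no; 2× O (X1) → no; 1× C (X3) → no; 1× N (X3) → no; 1× O (X2) → no.
That gives 6 matching atoms.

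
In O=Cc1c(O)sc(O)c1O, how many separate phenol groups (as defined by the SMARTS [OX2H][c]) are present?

3

[OX2H][c] is the SMARTS for a phenol: a hydroxyl oxygen attached to an aromatic carbon.
The molecule carries 3 separate instances of a hydroxyl group (-OH) meeting every constraint; each maps to a distinct set of atoms, giving 3 matches.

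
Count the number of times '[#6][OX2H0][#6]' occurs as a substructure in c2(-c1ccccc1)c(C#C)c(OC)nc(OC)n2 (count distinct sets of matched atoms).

[#6][OX2H0][#6] is the SMARTS for an ether: an aliphatic oxygen bridging two carbons with no H on the oxygen.
The molecule carries 2 separate instances of a methoxy ether (-OCH3) meeting every constraint; each maps to a distinct set of atoms, giving 2 matches.

2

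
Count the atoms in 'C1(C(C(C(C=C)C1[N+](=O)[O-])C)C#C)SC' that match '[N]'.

The query [N] means: uppercase N matches aliphatic (non-aromatic) nitrogen only.
Check the 15 heavy atoms by environment: 11× C → no; 1× S → no; 1× N (charge +1) → match; 1× O (charge -1) → no; 1× O → no.
That gives 1 matching atom.

1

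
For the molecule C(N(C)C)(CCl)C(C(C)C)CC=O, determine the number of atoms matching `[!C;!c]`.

3

Check the 13 heavy atoms by environment: 10× C → no; 1× N → match; 1× Cl → match; 1× O → match.
Summing the matching environments: 1 + 1 + 1 = 3 matching atoms.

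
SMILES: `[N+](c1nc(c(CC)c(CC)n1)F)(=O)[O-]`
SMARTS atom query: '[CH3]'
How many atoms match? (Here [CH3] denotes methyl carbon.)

2

Check the 14 heavy atoms by environment: 2× n (aromatic, H0) → no; 4× c (aromatic, H0) → no; 1× N (charge +1, H0) → no; 1× O (charge -1, H0) → no; 1× O (H0) → no; 1× F (H0) → no; 2× C (H2) → no; 2× C (H3) → match.
That gives 2 matching atoms.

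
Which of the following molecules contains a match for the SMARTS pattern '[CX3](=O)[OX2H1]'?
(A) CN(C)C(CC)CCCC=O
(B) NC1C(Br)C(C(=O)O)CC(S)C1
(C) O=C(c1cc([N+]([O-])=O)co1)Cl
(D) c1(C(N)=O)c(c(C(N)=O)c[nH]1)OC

[CX3](=O)[OX2H1] describes an sp2 carbon double-bonded to O and single-bonded to an -OH oxygen (a carboxylic acid).
(A) has an aldehyde (-CHO) but there is no singly-bonded oxygen on the carbonyl carbon.
(B) contains a carboxylic acid group (-C(=O)OH), which satisfies every atom and bond constraint.
(C) has an acyl chloride (-C(=O)Cl) but the carbonyl is bonded to Cl, not to an -OH oxygen.
(D) has a primary amide (-C(=O)NH2) but the carbonyl is bonded to N, not to an -OH oxygen.
So the answer is (B).

B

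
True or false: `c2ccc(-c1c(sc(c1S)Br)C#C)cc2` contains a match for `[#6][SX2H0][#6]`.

False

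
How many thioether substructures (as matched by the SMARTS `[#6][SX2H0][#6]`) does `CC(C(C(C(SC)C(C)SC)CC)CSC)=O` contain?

[#6][SX2H0][#6] is the SMARTS for a thioether: an aliphatic sulfur bridging two carbons with no H on the sulfur.
The molecule carries 3 separate instances of a methylthio ether (-SCH3) meeting every constraint; each maps to a distinct set of atoms, giving 3 matches.

3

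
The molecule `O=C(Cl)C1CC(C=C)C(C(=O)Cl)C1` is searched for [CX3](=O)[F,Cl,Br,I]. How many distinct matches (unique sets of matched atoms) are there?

2

[CX3](=O)[F,Cl,Br,I] is the SMARTS for an acyl halide: a carbonyl carbon bonded to a halogen.
The molecule carries 2 separate instances of an acyl chloride (-C(=O)Cl) meeting every constraint; each maps to a distinct set of atoms, giving 2 matches.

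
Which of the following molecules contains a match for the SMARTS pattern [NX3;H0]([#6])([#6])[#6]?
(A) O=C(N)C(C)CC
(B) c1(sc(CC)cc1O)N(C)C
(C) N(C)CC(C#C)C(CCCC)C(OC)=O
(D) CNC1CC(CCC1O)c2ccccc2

B

[NX3;H0]([#6])([#6])[#6] describes a trivalent nitrogen with no H, bonded to three carbons (a tertiary amine).
(A) has a primary amide (-C(=O)NH2) but the amide nitrogen has H2 and only one carbon neighbour.
(B) contains a dimethylamino group (-N(CH3)2), which satisfies every atom and bond constraint.
(C) has an N-methylamino group (-NHCH3) but the nitrogen still has one H (H1), not H0.
(D) has an N-methylamino group (-NHCH3) but the nitrogen still has one H (H1), not H0.
So the answer is (B).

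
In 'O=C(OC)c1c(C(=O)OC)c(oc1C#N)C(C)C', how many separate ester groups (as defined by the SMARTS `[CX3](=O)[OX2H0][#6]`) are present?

[CX3](=O)[OX2H0][#6] is the SMARTS for an ester: a carbonyl carbon bonded to an oxygen that is itself bonded to carbon (no H on that O).
The molecule carries 2 separate instances of a methyl-ester group (-C(=O)OCH3) meeting every constraint; each maps to a distinct set of atoms, giving 2 matches.

2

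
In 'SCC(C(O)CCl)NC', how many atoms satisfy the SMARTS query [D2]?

3

The query [D2] means: atom with exactly two heavy-atom neighbours.
Check the 9 heavy atoms by environment: 2× C (D2) → match; 2× C (D3) → no; 1× O (D1) → no; 1× Cl (D1) → no; 1× S (D1) → no; 1× N (D2) → match; 1× C (D1) → no.
Summing the matching environments: 2 + 1 = 3 matching atoms.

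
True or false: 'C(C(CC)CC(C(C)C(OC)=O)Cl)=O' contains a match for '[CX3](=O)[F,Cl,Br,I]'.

The pattern [CX3](=O)[F,Cl,Br,I] describes a carbonyl carbon bonded to a halogen — an acyl halide.
The closest candidate here is a methyl-ester group (-C(=O)OCH3), but the carbonyl is bonded to -O-C, not to a halogen. No other fragment satisfies the full query, so there is no match.

False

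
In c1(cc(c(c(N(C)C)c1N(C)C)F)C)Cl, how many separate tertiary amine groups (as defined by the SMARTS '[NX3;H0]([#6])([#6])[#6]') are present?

2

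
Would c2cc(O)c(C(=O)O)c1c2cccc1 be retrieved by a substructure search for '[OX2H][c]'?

Yes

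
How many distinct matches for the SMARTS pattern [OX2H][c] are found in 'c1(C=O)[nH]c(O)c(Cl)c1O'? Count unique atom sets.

2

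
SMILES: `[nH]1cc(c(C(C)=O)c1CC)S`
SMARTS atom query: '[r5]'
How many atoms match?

5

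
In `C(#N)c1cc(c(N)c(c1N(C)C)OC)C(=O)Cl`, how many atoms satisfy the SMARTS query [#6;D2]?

2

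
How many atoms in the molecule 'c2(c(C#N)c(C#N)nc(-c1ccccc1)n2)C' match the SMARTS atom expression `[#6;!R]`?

Check the 17 heavy atoms by environment: 2× n (aromatic, in 6-ring) → no; 10× c (aromatic, in 6-ring) → no; 3× C (acyclic) → match; 2× N (acyclic) → no.
That gives 3 matching atoms.

3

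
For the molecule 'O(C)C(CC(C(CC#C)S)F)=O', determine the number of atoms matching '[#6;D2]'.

3

Check the 12 heavy atoms by environment: 3× C (D2) → match; 3× C (D3) → no; 1× S (D1) → no; 2× C (D1) → no; 1× F (D1) → no; 1× O (D1) → no; 1× O (D2) → no.
That gives 3 matching atoms.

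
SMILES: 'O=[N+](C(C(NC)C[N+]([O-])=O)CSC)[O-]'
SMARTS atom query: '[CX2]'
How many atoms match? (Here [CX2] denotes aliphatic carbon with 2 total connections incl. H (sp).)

0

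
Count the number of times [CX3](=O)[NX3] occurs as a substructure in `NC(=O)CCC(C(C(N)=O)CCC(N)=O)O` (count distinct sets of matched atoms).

[CX3](=O)[NX3] is the SMARTS for an amide: a carbonyl carbon bonded to a trivalent nitrogen.
The molecule carries 3 separate instances of a primary amide (-C(=O)NH2) meeting every constraint; each maps to a distinct set of atoms, giving 3 matches.

3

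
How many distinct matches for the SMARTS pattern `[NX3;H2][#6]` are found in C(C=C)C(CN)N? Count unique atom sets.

2

[NX3;H2][#6] is the SMARTS for a primary amine: a trivalent nitrogen with two H attached to carbon.
The molecule carries 2 separate instances of a primary amino group (-NH2) meeting every constraint; each maps to a distinct set of atoms, giving 2 matches.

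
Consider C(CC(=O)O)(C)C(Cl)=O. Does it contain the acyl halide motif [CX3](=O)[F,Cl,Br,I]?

Yes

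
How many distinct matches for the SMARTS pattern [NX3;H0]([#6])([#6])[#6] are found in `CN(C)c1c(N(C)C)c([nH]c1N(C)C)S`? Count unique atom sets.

3

[NX3;H0]([#6])([#6])[#6] is the SMARTS for a tertiary amine: a trivalent nitrogen with no H, bonded to three carbons.
The molecule carries 3 separate instances of a dimethylamino group (-N(CH3)2) meeting every constraint; each maps to a distinct set of atoms, giving 3 matches.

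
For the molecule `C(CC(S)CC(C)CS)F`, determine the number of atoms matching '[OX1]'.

The query [OX1] means: aliphatic oxygen with one total connection — typically a carbonyl =O or an oxide.
Check the 10 heavy atoms by environment: 7× C (X4) → no; 2× S (X2) → no; 1× F (X1) → no.
No environment satisfies the query, so 0 matching atoms.

0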